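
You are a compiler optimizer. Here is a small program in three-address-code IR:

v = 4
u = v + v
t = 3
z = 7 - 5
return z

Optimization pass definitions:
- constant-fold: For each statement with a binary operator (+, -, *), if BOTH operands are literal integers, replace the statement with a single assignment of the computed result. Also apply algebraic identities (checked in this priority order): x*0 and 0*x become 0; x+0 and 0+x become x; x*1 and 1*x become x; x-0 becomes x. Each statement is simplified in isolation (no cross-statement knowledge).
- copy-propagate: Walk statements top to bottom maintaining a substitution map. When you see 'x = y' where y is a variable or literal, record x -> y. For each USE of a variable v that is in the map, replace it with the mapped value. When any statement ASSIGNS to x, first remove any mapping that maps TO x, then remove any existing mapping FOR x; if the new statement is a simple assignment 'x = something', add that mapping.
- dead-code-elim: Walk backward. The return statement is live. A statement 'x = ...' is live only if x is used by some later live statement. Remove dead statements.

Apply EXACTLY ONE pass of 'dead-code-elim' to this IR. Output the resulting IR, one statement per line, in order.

Applying dead-code-elim statement-by-statement:
  [5] return z  -> KEEP (return); live=['z']
  [4] z = 7 - 5  -> KEEP; live=[]
  [3] t = 3  -> DEAD (t not live)
  [2] u = v + v  -> DEAD (u not live)
  [1] v = 4  -> DEAD (v not live)
Result (2 stmts):
  z = 7 - 5
  return z

Answer: z = 7 - 5
return z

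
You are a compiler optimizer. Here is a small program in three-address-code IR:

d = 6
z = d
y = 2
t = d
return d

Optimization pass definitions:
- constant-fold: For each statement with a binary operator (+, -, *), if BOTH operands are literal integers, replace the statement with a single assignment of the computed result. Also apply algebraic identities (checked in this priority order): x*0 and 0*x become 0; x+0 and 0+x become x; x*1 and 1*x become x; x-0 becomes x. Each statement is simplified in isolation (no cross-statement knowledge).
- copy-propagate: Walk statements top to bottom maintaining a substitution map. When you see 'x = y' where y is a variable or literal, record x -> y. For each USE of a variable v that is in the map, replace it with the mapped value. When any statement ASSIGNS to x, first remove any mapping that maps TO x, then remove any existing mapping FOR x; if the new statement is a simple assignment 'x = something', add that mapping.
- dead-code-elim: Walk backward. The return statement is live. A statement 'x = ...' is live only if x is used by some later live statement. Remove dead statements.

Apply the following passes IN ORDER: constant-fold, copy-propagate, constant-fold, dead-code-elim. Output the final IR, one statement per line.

Initial IR:
  d = 6
  z = d
  y = 2
  t = d
  return d
After constant-fold (5 stmts):
  d = 6
  z = d
  y = 2
  t = d
  return d
After copy-propagate (5 stmts):
  d = 6
  z = 6
  y = 2
  t = 6
  return 6
After constant-fold (5 stmts):
  d = 6
  z = 6
  y = 2
  t = 6
  return 6
After dead-code-elim (1 stmts):
  return 6

Answer: return 6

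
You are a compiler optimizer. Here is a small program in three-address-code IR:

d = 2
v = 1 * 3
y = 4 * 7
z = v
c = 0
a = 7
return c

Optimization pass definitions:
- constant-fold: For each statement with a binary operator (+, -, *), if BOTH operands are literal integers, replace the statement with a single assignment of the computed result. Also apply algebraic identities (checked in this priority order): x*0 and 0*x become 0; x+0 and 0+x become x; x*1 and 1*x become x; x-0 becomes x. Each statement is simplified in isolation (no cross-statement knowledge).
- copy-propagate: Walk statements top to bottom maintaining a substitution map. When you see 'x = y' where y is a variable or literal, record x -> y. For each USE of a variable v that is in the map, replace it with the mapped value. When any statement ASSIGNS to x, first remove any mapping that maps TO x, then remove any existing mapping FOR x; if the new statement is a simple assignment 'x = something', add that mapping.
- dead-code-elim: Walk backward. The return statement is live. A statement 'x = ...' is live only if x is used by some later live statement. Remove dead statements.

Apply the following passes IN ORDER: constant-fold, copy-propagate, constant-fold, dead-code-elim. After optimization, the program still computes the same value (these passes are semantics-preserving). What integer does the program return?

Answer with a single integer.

Answer: 0

Derivation:
Initial IR:
  d = 2
  v = 1 * 3
  y = 4 * 7
  z = v
  c = 0
  a = 7
  return c
After constant-fold (7 stmts):
  d = 2
  v = 3
  y = 28
  z = v
  c = 0
  a = 7
  return c
After copy-propagate (7 stmts):
  d = 2
  v = 3
  y = 28
  z = 3
  c = 0
  a = 7
  return 0
After constant-fold (7 stmts):
  d = 2
  v = 3
  y = 28
  z = 3
  c = 0
  a = 7
  return 0
After dead-code-elim (1 stmts):
  return 0
Evaluate:
  d = 2  =>  d = 2
  v = 1 * 3  =>  v = 3
  y = 4 * 7  =>  y = 28
  z = v  =>  z = 3
  c = 0  =>  c = 0
  a = 7  =>  a = 7
  return c = 0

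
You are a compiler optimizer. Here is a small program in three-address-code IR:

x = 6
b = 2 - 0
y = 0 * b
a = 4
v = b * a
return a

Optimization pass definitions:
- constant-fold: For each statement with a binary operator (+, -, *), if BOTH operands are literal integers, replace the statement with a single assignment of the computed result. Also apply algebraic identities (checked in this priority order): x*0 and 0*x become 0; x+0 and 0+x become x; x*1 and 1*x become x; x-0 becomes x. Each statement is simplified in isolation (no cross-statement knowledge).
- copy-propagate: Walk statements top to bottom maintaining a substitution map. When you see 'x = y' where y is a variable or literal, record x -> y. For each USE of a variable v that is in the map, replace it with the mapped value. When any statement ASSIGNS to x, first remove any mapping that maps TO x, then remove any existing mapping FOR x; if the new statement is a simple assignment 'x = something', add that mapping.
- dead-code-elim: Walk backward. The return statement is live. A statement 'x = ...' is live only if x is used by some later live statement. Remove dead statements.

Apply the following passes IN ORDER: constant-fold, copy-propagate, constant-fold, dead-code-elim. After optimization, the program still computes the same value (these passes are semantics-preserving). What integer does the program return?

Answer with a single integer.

Answer: 4

Derivation:
Initial IR:
  x = 6
  b = 2 - 0
  y = 0 * b
  a = 4
  v = b * a
  return a
After constant-fold (6 stmts):
  x = 6
  b = 2
  y = 0
  a = 4
  v = b * a
  return a
After copy-propagate (6 stmts):
  x = 6
  b = 2
  y = 0
  a = 4
  v = 2 * 4
  return 4
After constant-fold (6 stmts):
  x = 6
  b = 2
  y = 0
  a = 4
  v = 8
  return 4
After dead-code-elim (1 stmts):
  return 4
Evaluate:
  x = 6  =>  x = 6
  b = 2 - 0  =>  b = 2
  y = 0 * b  =>  y = 0
  a = 4  =>  a = 4
  v = b * a  =>  v = 8
  return a = 4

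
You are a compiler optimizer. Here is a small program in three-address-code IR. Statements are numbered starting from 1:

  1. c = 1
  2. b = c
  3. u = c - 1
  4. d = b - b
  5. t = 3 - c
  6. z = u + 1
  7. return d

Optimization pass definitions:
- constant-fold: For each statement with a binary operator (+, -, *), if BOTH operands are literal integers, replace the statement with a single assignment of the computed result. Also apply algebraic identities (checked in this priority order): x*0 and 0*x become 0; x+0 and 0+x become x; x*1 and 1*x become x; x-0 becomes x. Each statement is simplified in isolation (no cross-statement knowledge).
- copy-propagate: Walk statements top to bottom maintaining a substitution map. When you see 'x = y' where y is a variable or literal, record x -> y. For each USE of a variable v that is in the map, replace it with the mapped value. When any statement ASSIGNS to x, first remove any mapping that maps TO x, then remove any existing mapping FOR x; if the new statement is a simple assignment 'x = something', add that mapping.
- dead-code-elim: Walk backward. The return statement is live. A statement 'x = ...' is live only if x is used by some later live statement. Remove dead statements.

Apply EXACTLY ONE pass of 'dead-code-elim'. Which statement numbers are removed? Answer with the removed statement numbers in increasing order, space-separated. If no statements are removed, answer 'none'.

Answer: 3 5 6

Derivation:
Backward liveness scan:
Stmt 1 'c = 1': KEEP (c is live); live-in = []
Stmt 2 'b = c': KEEP (b is live); live-in = ['c']
Stmt 3 'u = c - 1': DEAD (u not in live set ['b'])
Stmt 4 'd = b - b': KEEP (d is live); live-in = ['b']
Stmt 5 't = 3 - c': DEAD (t not in live set ['d'])
Stmt 6 'z = u + 1': DEAD (z not in live set ['d'])
Stmt 7 'return d': KEEP (return); live-in = ['d']
Removed statement numbers: [3, 5, 6]
Surviving IR:
  c = 1
  b = c
  d = b - b
  return d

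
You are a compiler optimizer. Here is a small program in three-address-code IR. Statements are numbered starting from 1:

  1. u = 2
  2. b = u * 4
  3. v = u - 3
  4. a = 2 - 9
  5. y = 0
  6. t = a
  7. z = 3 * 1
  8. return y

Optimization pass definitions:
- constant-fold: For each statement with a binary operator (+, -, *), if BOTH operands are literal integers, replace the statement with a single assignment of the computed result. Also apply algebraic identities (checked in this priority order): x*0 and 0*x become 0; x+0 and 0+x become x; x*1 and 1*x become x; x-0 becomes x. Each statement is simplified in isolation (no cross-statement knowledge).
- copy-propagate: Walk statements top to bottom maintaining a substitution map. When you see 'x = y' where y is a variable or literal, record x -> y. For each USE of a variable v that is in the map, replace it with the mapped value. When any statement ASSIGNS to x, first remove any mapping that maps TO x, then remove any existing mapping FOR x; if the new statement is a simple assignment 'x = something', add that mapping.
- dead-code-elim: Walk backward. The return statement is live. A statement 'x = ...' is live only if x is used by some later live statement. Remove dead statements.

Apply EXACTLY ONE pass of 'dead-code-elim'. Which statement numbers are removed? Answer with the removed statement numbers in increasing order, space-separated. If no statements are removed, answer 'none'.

Backward liveness scan:
Stmt 1 'u = 2': DEAD (u not in live set [])
Stmt 2 'b = u * 4': DEAD (b not in live set [])
Stmt 3 'v = u - 3': DEAD (v not in live set [])
Stmt 4 'a = 2 - 9': DEAD (a not in live set [])
Stmt 5 'y = 0': KEEP (y is live); live-in = []
Stmt 6 't = a': DEAD (t not in live set ['y'])
Stmt 7 'z = 3 * 1': DEAD (z not in live set ['y'])
Stmt 8 'return y': KEEP (return); live-in = ['y']
Removed statement numbers: [1, 2, 3, 4, 6, 7]
Surviving IR:
  y = 0
  return y

Answer: 1 2 3 4 6 7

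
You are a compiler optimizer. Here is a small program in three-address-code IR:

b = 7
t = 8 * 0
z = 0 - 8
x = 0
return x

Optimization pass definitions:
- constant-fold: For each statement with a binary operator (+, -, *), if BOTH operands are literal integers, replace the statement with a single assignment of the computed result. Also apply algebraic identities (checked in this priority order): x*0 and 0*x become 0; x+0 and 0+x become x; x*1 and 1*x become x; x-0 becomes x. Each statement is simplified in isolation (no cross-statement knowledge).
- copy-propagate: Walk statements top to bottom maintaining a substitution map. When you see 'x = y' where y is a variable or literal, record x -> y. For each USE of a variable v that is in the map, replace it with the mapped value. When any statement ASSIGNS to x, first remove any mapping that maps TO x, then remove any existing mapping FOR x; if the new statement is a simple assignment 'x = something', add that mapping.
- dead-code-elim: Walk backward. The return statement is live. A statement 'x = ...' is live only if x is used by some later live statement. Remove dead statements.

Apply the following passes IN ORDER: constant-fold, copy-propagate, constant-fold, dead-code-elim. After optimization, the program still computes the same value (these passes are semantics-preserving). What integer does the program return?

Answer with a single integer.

Initial IR:
  b = 7
  t = 8 * 0
  z = 0 - 8
  x = 0
  return x
After constant-fold (5 stmts):
  b = 7
  t = 0
  z = -8
  x = 0
  return x
After copy-propagate (5 stmts):
  b = 7
  t = 0
  z = -8
  x = 0
  return 0
After constant-fold (5 stmts):
  b = 7
  t = 0
  z = -8
  x = 0
  return 0
After dead-code-elim (1 stmts):
  return 0
Evaluate:
  b = 7  =>  b = 7
  t = 8 * 0  =>  t = 0
  z = 0 - 8  =>  z = -8
  x = 0  =>  x = 0
  return x = 0

Answer: 0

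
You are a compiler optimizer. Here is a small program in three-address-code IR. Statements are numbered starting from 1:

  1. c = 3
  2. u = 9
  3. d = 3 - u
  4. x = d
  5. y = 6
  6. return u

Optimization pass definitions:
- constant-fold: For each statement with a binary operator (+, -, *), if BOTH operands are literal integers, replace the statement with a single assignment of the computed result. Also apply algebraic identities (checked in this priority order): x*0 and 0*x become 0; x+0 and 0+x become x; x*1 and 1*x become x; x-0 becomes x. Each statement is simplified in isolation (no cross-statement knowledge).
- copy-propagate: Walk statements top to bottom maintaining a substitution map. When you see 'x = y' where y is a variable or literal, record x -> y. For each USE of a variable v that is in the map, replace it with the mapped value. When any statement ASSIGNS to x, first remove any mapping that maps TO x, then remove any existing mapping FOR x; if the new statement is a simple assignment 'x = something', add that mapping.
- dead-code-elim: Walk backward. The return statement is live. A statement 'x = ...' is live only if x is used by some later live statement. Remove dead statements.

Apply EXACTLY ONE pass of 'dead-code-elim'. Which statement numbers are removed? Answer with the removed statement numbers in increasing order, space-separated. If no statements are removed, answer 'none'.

Answer: 1 3 4 5

Derivation:
Backward liveness scan:
Stmt 1 'c = 3': DEAD (c not in live set [])
Stmt 2 'u = 9': KEEP (u is live); live-in = []
Stmt 3 'd = 3 - u': DEAD (d not in live set ['u'])
Stmt 4 'x = d': DEAD (x not in live set ['u'])
Stmt 5 'y = 6': DEAD (y not in live set ['u'])
Stmt 6 'return u': KEEP (return); live-in = ['u']
Removed statement numbers: [1, 3, 4, 5]
Surviving IR:
  u = 9
  return u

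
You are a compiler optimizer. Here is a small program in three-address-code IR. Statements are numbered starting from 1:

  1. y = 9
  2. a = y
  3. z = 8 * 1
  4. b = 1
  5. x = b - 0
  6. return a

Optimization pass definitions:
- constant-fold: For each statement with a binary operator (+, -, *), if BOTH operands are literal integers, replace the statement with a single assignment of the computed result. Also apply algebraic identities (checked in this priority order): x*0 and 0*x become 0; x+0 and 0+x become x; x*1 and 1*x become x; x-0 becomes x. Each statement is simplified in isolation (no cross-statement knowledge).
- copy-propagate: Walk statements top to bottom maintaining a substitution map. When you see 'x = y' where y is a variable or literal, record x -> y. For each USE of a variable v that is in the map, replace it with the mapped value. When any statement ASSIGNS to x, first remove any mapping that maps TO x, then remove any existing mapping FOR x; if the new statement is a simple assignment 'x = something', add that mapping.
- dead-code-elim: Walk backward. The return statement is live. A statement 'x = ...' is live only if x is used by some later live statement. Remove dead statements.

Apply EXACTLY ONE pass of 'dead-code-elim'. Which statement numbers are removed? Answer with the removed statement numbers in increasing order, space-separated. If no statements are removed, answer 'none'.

Backward liveness scan:
Stmt 1 'y = 9': KEEP (y is live); live-in = []
Stmt 2 'a = y': KEEP (a is live); live-in = ['y']
Stmt 3 'z = 8 * 1': DEAD (z not in live set ['a'])
Stmt 4 'b = 1': DEAD (b not in live set ['a'])
Stmt 5 'x = b - 0': DEAD (x not in live set ['a'])
Stmt 6 'return a': KEEP (return); live-in = ['a']
Removed statement numbers: [3, 4, 5]
Surviving IR:
  y = 9
  a = y
  return a

Answer: 3 4 5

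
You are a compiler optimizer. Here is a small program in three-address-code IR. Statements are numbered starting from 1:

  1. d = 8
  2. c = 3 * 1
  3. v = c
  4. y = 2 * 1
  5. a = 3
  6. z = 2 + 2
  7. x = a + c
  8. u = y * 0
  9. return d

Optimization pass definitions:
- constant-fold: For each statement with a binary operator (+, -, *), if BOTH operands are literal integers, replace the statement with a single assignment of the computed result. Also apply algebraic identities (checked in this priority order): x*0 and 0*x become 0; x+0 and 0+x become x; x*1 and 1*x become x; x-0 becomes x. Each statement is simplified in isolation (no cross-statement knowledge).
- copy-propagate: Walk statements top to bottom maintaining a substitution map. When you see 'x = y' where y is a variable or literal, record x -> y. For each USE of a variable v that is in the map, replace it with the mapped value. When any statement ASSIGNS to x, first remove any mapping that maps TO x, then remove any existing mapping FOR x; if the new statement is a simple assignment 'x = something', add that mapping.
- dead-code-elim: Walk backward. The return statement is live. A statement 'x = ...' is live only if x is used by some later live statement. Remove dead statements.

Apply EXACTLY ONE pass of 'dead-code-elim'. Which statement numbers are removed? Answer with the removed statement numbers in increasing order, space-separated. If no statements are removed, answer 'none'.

Backward liveness scan:
Stmt 1 'd = 8': KEEP (d is live); live-in = []
Stmt 2 'c = 3 * 1': DEAD (c not in live set ['d'])
Stmt 3 'v = c': DEAD (v not in live set ['d'])
Stmt 4 'y = 2 * 1': DEAD (y not in live set ['d'])
Stmt 5 'a = 3': DEAD (a not in live set ['d'])
Stmt 6 'z = 2 + 2': DEAD (z not in live set ['d'])
Stmt 7 'x = a + c': DEAD (x not in live set ['d'])
Stmt 8 'u = y * 0': DEAD (u not in live set ['d'])
Stmt 9 'return d': KEEP (return); live-in = ['d']
Removed statement numbers: [2, 3, 4, 5, 6, 7, 8]
Surviving IR:
  d = 8
  return d

Answer: 2 3 4 5 6 7 8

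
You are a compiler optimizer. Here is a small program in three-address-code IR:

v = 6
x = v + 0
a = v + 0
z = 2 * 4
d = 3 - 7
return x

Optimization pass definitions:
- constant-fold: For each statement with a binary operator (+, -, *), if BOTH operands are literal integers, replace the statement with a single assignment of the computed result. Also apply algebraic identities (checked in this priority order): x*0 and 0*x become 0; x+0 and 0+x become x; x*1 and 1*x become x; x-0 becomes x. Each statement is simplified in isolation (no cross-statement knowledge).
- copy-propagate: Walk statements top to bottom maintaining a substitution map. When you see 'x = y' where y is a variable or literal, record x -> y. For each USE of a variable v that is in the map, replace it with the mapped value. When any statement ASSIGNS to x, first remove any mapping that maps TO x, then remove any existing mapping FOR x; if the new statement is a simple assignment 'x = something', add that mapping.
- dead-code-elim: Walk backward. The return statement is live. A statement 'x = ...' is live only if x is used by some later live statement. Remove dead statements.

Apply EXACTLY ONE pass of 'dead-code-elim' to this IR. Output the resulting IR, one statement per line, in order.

Answer: v = 6
x = v + 0
return x

Derivation:
Applying dead-code-elim statement-by-statement:
  [6] return x  -> KEEP (return); live=['x']
  [5] d = 3 - 7  -> DEAD (d not live)
  [4] z = 2 * 4  -> DEAD (z not live)
  [3] a = v + 0  -> DEAD (a not live)
  [2] x = v + 0  -> KEEP; live=['v']
  [1] v = 6  -> KEEP; live=[]
Result (3 stmts):
  v = 6
  x = v + 0
  return x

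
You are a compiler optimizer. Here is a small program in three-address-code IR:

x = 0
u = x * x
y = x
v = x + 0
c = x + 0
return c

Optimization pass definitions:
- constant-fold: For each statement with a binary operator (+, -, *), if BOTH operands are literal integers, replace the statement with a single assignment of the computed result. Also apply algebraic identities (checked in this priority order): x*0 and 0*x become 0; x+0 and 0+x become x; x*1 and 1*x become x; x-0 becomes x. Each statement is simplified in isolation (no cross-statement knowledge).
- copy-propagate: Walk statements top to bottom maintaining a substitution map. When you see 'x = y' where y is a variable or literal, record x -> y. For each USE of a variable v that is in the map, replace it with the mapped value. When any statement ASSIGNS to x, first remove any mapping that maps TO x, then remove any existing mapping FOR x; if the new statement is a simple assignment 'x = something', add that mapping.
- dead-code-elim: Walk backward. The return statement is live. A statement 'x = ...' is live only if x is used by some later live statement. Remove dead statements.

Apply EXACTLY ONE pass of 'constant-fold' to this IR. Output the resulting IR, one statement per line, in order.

Applying constant-fold statement-by-statement:
  [1] x = 0  (unchanged)
  [2] u = x * x  (unchanged)
  [3] y = x  (unchanged)
  [4] v = x + 0  -> v = x
  [5] c = x + 0  -> c = x
  [6] return c  (unchanged)
Result (6 stmts):
  x = 0
  u = x * x
  y = x
  v = x
  c = x
  return c

Answer: x = 0
u = x * x
y = x
v = x
c = x
return c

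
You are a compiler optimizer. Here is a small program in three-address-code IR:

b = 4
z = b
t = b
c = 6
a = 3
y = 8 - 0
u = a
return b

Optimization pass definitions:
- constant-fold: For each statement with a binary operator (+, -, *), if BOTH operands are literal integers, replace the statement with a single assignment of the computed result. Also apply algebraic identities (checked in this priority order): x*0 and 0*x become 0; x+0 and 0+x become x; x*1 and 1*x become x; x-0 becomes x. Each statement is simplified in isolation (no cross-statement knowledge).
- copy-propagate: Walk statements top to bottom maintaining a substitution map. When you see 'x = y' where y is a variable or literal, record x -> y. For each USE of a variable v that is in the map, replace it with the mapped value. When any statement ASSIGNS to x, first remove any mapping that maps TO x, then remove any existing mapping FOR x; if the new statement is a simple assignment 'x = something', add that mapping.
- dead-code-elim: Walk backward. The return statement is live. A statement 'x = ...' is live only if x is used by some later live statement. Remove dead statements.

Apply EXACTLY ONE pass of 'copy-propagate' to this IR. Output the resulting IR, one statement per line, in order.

Answer: b = 4
z = 4
t = 4
c = 6
a = 3
y = 8 - 0
u = 3
return 4

Derivation:
Applying copy-propagate statement-by-statement:
  [1] b = 4  (unchanged)
  [2] z = b  -> z = 4
  [3] t = b  -> t = 4
  [4] c = 6  (unchanged)
  [5] a = 3  (unchanged)
  [6] y = 8 - 0  (unchanged)
  [7] u = a  -> u = 3
  [8] return b  -> return 4
Result (8 stmts):
  b = 4
  z = 4
  t = 4
  c = 6
  a = 3
  y = 8 - 0
  u = 3
  return 4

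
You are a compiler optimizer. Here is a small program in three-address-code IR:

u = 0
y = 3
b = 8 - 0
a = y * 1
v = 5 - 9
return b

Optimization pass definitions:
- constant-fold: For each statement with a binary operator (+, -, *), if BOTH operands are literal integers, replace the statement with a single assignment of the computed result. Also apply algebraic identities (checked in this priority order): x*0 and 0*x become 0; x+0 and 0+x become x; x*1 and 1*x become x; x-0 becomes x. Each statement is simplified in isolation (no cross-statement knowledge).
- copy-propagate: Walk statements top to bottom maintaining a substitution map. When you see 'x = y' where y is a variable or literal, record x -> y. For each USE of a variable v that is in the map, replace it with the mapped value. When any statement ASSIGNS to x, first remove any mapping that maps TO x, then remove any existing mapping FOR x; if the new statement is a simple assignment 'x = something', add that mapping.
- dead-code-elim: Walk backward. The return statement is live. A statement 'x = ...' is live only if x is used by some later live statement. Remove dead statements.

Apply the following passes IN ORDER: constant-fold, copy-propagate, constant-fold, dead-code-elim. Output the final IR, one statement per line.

Initial IR:
  u = 0
  y = 3
  b = 8 - 0
  a = y * 1
  v = 5 - 9
  return b
After constant-fold (6 stmts):
  u = 0
  y = 3
  b = 8
  a = y
  v = -4
  return b
After copy-propagate (6 stmts):
  u = 0
  y = 3
  b = 8
  a = 3
  v = -4
  return 8
After constant-fold (6 stmts):
  u = 0
  y = 3
  b = 8
  a = 3
  v = -4
  return 8
After dead-code-elim (1 stmts):
  return 8

Answer: return 8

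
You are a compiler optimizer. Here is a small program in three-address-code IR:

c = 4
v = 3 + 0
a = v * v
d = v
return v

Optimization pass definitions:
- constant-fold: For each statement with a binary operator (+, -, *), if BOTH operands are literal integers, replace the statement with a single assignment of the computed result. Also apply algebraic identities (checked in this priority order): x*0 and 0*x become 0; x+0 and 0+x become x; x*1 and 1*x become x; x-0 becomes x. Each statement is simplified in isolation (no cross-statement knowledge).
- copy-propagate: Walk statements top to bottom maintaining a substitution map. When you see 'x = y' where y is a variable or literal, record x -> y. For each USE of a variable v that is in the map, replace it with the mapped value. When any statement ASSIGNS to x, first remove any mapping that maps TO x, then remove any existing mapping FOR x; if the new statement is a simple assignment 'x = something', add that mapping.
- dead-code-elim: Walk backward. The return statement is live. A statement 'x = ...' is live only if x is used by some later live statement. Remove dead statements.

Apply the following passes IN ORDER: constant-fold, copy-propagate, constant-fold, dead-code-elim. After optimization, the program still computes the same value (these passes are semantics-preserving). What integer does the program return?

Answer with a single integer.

Initial IR:
  c = 4
  v = 3 + 0
  a = v * v
  d = v
  return v
After constant-fold (5 stmts):
  c = 4
  v = 3
  a = v * v
  d = v
  return v
After copy-propagate (5 stmts):
  c = 4
  v = 3
  a = 3 * 3
  d = 3
  return 3
After constant-fold (5 stmts):
  c = 4
  v = 3
  a = 9
  d = 3
  return 3
After dead-code-elim (1 stmts):
  return 3
Evaluate:
  c = 4  =>  c = 4
  v = 3 + 0  =>  v = 3
  a = v * v  =>  a = 9
  d = v  =>  d = 3
  return v = 3

Answer: 3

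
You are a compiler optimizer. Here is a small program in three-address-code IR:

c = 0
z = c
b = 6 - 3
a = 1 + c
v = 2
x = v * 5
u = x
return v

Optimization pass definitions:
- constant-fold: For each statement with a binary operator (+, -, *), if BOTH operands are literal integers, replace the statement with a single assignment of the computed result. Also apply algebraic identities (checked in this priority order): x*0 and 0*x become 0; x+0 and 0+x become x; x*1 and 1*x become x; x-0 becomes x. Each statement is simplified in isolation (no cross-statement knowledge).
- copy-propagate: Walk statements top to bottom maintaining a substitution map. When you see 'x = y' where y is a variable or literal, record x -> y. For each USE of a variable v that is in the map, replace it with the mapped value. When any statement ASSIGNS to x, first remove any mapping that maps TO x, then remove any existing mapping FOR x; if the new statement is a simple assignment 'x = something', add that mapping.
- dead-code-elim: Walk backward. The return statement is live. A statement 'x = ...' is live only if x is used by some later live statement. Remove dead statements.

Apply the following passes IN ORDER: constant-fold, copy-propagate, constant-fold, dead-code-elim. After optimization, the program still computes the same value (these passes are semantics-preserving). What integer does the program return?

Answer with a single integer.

Initial IR:
  c = 0
  z = c
  b = 6 - 3
  a = 1 + c
  v = 2
  x = v * 5
  u = x
  return v
After constant-fold (8 stmts):
  c = 0
  z = c
  b = 3
  a = 1 + c
  v = 2
  x = v * 5
  u = x
  return v
After copy-propagate (8 stmts):
  c = 0
  z = 0
  b = 3
  a = 1 + 0
  v = 2
  x = 2 * 5
  u = x
  return 2
After constant-fold (8 stmts):
  c = 0
  z = 0
  b = 3
  a = 1
  v = 2
  x = 10
  u = x
  return 2
After dead-code-elim (1 stmts):
  return 2
Evaluate:
  c = 0  =>  c = 0
  z = c  =>  z = 0
  b = 6 - 3  =>  b = 3
  a = 1 + c  =>  a = 1
  v = 2  =>  v = 2
  x = v * 5  =>  x = 10
  u = x  =>  u = 10
  return v = 2

Answer: 2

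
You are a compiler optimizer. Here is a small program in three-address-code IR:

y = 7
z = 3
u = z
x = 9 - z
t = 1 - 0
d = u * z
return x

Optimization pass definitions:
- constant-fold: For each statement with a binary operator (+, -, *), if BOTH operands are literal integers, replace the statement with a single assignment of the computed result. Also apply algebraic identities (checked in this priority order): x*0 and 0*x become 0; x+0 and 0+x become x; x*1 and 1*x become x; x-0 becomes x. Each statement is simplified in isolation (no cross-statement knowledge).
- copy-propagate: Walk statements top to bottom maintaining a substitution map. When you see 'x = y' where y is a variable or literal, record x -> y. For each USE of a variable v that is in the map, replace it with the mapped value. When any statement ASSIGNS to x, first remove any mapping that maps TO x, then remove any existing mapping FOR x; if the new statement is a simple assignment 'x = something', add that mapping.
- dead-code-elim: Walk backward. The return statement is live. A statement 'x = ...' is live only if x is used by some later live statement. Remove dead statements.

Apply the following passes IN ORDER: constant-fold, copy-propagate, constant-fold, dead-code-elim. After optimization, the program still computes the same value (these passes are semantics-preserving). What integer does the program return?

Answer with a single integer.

Answer: 6

Derivation:
Initial IR:
  y = 7
  z = 3
  u = z
  x = 9 - z
  t = 1 - 0
  d = u * z
  return x
After constant-fold (7 stmts):
  y = 7
  z = 3
  u = z
  x = 9 - z
  t = 1
  d = u * z
  return x
After copy-propagate (7 stmts):
  y = 7
  z = 3
  u = 3
  x = 9 - 3
  t = 1
  d = 3 * 3
  return x
After constant-fold (7 stmts):
  y = 7
  z = 3
  u = 3
  x = 6
  t = 1
  d = 9
  return x
After dead-code-elim (2 stmts):
  x = 6
  return x
Evaluate:
  y = 7  =>  y = 7
  z = 3  =>  z = 3
  u = z  =>  u = 3
  x = 9 - z  =>  x = 6
  t = 1 - 0  =>  t = 1
  d = u * z  =>  d = 9
  return x = 6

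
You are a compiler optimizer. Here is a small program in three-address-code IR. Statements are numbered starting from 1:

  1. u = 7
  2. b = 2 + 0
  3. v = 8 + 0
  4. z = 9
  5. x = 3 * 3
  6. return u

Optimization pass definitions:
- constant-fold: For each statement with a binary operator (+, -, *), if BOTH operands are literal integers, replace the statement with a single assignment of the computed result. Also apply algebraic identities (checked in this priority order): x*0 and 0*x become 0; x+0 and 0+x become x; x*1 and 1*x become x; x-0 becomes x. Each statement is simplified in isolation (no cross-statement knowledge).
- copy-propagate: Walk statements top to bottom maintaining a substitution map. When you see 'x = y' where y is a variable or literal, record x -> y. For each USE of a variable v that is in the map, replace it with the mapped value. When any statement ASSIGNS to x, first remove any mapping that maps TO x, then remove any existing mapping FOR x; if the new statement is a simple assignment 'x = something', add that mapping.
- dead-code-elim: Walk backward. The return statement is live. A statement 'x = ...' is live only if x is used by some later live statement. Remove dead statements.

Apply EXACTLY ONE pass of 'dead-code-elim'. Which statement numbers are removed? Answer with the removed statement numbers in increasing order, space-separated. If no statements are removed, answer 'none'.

Backward liveness scan:
Stmt 1 'u = 7': KEEP (u is live); live-in = []
Stmt 2 'b = 2 + 0': DEAD (b not in live set ['u'])
Stmt 3 'v = 8 + 0': DEAD (v not in live set ['u'])
Stmt 4 'z = 9': DEAD (z not in live set ['u'])
Stmt 5 'x = 3 * 3': DEAD (x not in live set ['u'])
Stmt 6 'return u': KEEP (return); live-in = ['u']
Removed statement numbers: [2, 3, 4, 5]
Surviving IR:
  u = 7
  return u

Answer: 2 3 4 5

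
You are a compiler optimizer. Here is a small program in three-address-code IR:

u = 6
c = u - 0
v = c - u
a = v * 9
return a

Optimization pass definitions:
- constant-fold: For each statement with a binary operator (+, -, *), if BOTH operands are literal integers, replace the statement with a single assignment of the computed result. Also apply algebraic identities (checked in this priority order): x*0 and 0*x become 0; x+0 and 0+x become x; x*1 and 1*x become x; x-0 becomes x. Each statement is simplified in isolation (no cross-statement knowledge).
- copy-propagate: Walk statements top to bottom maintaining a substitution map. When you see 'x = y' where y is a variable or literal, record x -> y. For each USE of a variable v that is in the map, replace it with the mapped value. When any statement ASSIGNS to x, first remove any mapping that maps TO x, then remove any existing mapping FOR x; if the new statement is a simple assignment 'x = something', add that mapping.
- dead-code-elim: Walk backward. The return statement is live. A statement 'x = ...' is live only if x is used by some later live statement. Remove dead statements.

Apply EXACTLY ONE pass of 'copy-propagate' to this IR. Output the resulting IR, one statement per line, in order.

Answer: u = 6
c = 6 - 0
v = c - 6
a = v * 9
return a

Derivation:
Applying copy-propagate statement-by-statement:
  [1] u = 6  (unchanged)
  [2] c = u - 0  -> c = 6 - 0
  [3] v = c - u  -> v = c - 6
  [4] a = v * 9  (unchanged)
  [5] return a  (unchanged)
Result (5 stmts):
  u = 6
  c = 6 - 0
  v = c - 6
  a = v * 9
  return a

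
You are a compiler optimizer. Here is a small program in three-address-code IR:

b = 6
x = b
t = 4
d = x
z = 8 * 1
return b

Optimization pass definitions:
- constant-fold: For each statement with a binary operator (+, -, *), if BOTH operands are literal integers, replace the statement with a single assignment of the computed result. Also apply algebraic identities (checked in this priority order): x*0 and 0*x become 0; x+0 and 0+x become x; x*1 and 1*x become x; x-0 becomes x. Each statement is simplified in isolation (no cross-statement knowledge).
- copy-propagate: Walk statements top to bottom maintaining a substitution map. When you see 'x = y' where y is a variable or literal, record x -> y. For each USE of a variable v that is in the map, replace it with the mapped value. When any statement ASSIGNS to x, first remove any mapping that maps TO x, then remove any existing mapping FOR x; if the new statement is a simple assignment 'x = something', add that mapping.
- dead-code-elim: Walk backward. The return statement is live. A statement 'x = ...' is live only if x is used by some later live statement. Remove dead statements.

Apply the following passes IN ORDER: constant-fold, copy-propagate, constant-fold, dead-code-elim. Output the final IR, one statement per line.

Answer: return 6

Derivation:
Initial IR:
  b = 6
  x = b
  t = 4
  d = x
  z = 8 * 1
  return b
After constant-fold (6 stmts):
  b = 6
  x = b
  t = 4
  d = x
  z = 8
  return b
After copy-propagate (6 stmts):
  b = 6
  x = 6
  t = 4
  d = 6
  z = 8
  return 6
After constant-fold (6 stmts):
  b = 6
  x = 6
  t = 4
  d = 6
  z = 8
  return 6
After dead-code-elim (1 stmts):
  return 6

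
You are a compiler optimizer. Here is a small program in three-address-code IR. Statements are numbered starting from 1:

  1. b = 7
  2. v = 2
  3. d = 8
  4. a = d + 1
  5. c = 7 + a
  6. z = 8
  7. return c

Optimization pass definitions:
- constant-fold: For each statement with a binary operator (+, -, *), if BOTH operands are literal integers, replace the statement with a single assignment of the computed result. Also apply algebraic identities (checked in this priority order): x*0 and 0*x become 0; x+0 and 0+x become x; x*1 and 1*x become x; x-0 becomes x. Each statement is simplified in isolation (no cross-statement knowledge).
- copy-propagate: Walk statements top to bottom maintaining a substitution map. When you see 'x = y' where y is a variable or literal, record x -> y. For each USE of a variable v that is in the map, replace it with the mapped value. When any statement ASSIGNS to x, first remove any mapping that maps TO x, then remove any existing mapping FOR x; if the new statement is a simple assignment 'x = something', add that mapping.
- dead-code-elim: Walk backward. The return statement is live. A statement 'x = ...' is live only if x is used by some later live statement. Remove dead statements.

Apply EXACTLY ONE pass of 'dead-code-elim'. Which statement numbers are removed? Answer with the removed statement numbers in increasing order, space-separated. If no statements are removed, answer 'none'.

Answer: 1 2 6

Derivation:
Backward liveness scan:
Stmt 1 'b = 7': DEAD (b not in live set [])
Stmt 2 'v = 2': DEAD (v not in live set [])
Stmt 3 'd = 8': KEEP (d is live); live-in = []
Stmt 4 'a = d + 1': KEEP (a is live); live-in = ['d']
Stmt 5 'c = 7 + a': KEEP (c is live); live-in = ['a']
Stmt 6 'z = 8': DEAD (z not in live set ['c'])
Stmt 7 'return c': KEEP (return); live-in = ['c']
Removed statement numbers: [1, 2, 6]
Surviving IR:
  d = 8
  a = d + 1
  c = 7 + a
  return c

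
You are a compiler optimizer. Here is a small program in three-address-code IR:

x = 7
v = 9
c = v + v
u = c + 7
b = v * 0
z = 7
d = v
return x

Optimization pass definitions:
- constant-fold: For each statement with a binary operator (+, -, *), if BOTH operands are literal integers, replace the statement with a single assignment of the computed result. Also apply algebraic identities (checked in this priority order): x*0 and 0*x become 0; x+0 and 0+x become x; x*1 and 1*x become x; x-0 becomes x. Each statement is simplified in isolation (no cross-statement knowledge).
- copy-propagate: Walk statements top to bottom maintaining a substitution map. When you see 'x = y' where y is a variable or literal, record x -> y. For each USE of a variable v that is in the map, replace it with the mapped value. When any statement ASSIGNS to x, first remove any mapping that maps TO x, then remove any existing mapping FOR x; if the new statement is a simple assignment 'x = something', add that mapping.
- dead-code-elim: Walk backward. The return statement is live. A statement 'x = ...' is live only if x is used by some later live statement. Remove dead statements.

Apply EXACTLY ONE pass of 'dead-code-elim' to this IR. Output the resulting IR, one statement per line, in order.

Applying dead-code-elim statement-by-statement:
  [8] return x  -> KEEP (return); live=['x']
  [7] d = v  -> DEAD (d not live)
  [6] z = 7  -> DEAD (z not live)
  [5] b = v * 0  -> DEAD (b not live)
  [4] u = c + 7  -> DEAD (u not live)
  [3] c = v + v  -> DEAD (c not live)
  [2] v = 9  -> DEAD (v not live)
  [1] x = 7  -> KEEP; live=[]
Result (2 stmts):
  x = 7
  return x

Answer: x = 7
return x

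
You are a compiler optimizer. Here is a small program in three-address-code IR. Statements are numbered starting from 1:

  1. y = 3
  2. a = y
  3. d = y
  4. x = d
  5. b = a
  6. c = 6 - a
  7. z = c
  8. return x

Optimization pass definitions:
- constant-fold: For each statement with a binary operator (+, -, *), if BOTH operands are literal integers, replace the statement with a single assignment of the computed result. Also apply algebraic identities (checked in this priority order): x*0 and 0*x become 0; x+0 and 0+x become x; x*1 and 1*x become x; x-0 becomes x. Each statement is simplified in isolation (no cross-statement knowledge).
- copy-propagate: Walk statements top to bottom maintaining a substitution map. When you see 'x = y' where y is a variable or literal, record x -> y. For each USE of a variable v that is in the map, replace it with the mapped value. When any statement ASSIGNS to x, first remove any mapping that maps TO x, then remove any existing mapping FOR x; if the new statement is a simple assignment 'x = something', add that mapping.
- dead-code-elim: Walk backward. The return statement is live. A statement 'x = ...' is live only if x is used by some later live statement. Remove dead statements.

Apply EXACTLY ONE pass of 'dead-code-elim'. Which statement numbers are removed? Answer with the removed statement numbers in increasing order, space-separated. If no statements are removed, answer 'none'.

Backward liveness scan:
Stmt 1 'y = 3': KEEP (y is live); live-in = []
Stmt 2 'a = y': DEAD (a not in live set ['y'])
Stmt 3 'd = y': KEEP (d is live); live-in = ['y']
Stmt 4 'x = d': KEEP (x is live); live-in = ['d']
Stmt 5 'b = a': DEAD (b not in live set ['x'])
Stmt 6 'c = 6 - a': DEAD (c not in live set ['x'])
Stmt 7 'z = c': DEAD (z not in live set ['x'])
Stmt 8 'return x': KEEP (return); live-in = ['x']
Removed statement numbers: [2, 5, 6, 7]
Surviving IR:
  y = 3
  d = y
  x = d
  return x

Answer: 2 5 6 7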